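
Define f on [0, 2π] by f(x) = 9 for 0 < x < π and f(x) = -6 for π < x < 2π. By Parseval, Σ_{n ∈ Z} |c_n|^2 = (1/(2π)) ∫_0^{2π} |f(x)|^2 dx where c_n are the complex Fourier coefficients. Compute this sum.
Σ |c_n|^2 = 117/2

Parseval equates the L^2 energy of f (normalised by 1/(2π)) with the ℓ^2 sum of its Fourier coefficients: (1/(2π)) ∫_0^{2π} |f|^2 = Σ |c_n|^2.
Compute the left side: (1/(2π)) [∫_0^π 9^2 dx + ∫_π^{2π} (-6)^2 dx] = (1/(2π)) · (81π + 36π) = (81 + 36)/2 = 117/2.
So Σ_{n ∈ Z} |c_n|^2 = 117/2.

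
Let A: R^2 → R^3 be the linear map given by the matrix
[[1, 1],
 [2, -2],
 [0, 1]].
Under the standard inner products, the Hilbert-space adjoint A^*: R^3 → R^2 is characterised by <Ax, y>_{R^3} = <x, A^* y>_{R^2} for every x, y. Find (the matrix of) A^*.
A^* = A^T =
[[1, 2, 0],
 [1, -2, 1]]

For real matrices with standard dot products, the defining identity <Ax, y> = <x, A^* y> gives (Ax)^T y = x^T (A^*) y, i.e. x^T A^T y = x^T (A^*) y. Since this holds for all x, y, we must have A^* = A^T. Therefore
A^* =
[[1, 2, 0],
 [1, -2, 1]].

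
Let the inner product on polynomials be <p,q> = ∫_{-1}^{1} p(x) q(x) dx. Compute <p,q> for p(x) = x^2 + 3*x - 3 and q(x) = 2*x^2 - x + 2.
<p,q> = -238/15

Expand the product: p(x)·q(x) = 2*x^4 + 5*x^3 - 7*x^2 + 9*x - 6.
∫_{-1}^{1} of each monomial x^k gives [2/(k+1) if k even, 0 if k odd]. Integrating term-by-term (or equivalently evaluating the antiderivative F(x) = 2*x^5/5 + 5*x^4/4 - 7*x^3/3 + 9*x^2/2 - 6*x at the endpoints):
  F(1) − F(−1) = -131/60 − (821/60) = -238/15.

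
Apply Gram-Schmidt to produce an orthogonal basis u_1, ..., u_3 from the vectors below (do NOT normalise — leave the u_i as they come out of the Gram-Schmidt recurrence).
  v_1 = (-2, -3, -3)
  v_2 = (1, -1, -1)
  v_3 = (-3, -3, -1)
Orthogonal basis:
  u_1 = (-2, -3, -3)
  u_2 = (15/11, -5/11, -5/11)
  u_3 = (0, -1, 1)

Apply the Gram-Schmidt recurrence
  u_1 = v_1
  u_i = v_i − Σ_{j<i} ((v_i · u_j) / (u_j · u_j)) · u_j.

Step by step this gives:
  u_1 = (-2, -3, -3)
  u_2 = (15/11, -5/11, -5/11)
  u_3 = (0, -1, 1)

Orthogonality check:
  u_2 · u_1 = 0 (should be 0)
  u_3 · u_1 = 0 (should be 0)
  u_3 · u_2 = 0 (should be 0)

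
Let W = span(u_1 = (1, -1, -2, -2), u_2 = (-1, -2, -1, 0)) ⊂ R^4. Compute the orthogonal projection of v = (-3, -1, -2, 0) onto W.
proj_W(v) = (-73/51, -7/3, -46/51, 6/17)

Set up U = [u_1 | ... | u_2] ∈ R^(4×2). The projector onto W = col(U) is P = U (U^T U)^(-1) U^T.
Compute U^T U =
  [10, 3]
  [3, 6],
and U^T v = (2, 7).
Solve U^T U · c = U^T v for the coefficients: c = (-3/17, 64/51). The projection is proj_W(v) = U c.
Check: (v - proj_W(v)) · u_1 = 0  (should be 0).
Check: (v - proj_W(v)) · u_2 = 0  (should be 0).
Result: proj_W(v) = (-73/51, -7/3, -46/51, 6/17).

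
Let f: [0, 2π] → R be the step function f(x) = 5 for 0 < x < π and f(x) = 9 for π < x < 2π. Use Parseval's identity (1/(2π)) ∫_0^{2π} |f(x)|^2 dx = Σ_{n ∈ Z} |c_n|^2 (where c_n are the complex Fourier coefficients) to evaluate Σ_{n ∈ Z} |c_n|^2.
Σ |c_n|^2 = 53

Parseval equates the L^2 energy of f (normalised by 1/(2π)) with the ℓ^2 sum of its Fourier coefficients: (1/(2π)) ∫_0^{2π} |f|^2 = Σ |c_n|^2.
Compute the left side: (1/(2π)) [∫_0^π 5^2 dx + ∫_π^{2π} 9^2 dx] = (1/(2π)) · (25π + 81π) = (25 + 81)/2 = 53.
So Σ_{n ∈ Z} |c_n|^2 = 53.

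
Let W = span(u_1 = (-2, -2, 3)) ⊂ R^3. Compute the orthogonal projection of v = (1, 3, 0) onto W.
proj_W(v) = (16/17, 16/17, -24/17)

Set up U = [u_1 | ... | u_1] ∈ R^(3×1). The projector onto W = col(U) is P = U (U^T U)^(-1) U^T.
Compute U^T U =
  [17],
and U^T v = (-8).
Solve U^T U · c = U^T v for the coefficients: c = (-8/17). The projection is proj_W(v) = U c.
Check: (v - proj_W(v)) · u_1 = 0  (should be 0).
Result: proj_W(v) = (16/17, 16/17, -24/17).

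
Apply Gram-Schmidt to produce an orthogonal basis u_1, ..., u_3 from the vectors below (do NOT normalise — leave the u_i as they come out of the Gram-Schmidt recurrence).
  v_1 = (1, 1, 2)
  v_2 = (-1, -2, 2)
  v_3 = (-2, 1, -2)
Orthogonal basis:
  u_1 = (1, 1, 2)
  u_2 = (-7/6, -13/6, 5/3)
  u_3 = (-84/53, 56/53, 14/53)

Apply the Gram-Schmidt recurrence
  u_1 = v_1
  u_i = v_i − Σ_{j<i} ((v_i · u_j) / (u_j · u_j)) · u_j.

Step by step this gives:
  u_1 = (1, 1, 2)
  u_2 = (-7/6, -13/6, 5/3)
  u_3 = (-84/53, 56/53, 14/53)

Orthogonality check:
  u_2 · u_1 = 0 (should be 0)
  u_3 · u_1 = 0 (should be 0)
  u_3 · u_2 = 0 (should be 0)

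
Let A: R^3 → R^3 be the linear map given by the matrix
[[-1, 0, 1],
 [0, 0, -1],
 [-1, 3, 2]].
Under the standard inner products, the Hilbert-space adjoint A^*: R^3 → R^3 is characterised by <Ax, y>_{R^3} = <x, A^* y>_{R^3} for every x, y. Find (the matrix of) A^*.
A^* = A^T =
[[-1, 0, -1],
 [0, 0, 3],
 [1, -1, 2]]

For real matrices with standard dot products, the defining identity <Ax, y> = <x, A^* y> gives (Ax)^T y = x^T (A^*) y, i.e. x^T A^T y = x^T (A^*) y. Since this holds for all x, y, we must have A^* = A^T. Therefore
A^* =
[[-1, 0, -1],
 [0, 0, 3],
 [1, -1, 2]].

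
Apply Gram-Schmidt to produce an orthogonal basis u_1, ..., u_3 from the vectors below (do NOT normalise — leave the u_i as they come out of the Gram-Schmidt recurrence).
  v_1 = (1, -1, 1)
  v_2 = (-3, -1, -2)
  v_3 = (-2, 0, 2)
Orthogonal basis:
  u_1 = (1, -1, 1)
  u_2 = (-5/3, -7/3, -2/3)
  u_3 = (-21/13, 7/13, 28/13)

Apply the Gram-Schmidt recurrence
  u_1 = v_1
  u_i = v_i − Σ_{j<i} ((v_i · u_j) / (u_j · u_j)) · u_j.

Step by step this gives:
  u_1 = (1, -1, 1)
  u_2 = (-5/3, -7/3, -2/3)
  u_3 = (-21/13, 7/13, 28/13)

Orthogonality check:
  u_2 · u_1 = 0 (should be 0)
  u_3 · u_1 = 0 (should be 0)
  u_3 · u_2 = 0 (should be 0)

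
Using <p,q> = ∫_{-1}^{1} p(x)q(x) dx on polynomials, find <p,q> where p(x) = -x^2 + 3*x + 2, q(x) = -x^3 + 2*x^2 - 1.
<p,q> = -8/3

Expand the product: p(x)·q(x) = x^5 - 5*x^4 + 4*x^3 + 5*x^2 - 3*x - 2.
∫_{-1}^{1} of each monomial x^k gives [2/(k+1) if k even, 0 if k odd]. Integrating term-by-term (or equivalently evaluating the antiderivative F(x) = x^6/6 - x^5 + x^4 + 5*x^3/3 - 3*x^2/2 - 2*x at the endpoints):
  F(1) − F(−1) = -5/3 − (1) = -8/3.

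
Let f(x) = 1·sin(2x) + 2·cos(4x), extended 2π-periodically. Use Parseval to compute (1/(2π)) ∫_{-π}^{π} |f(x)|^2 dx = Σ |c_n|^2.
Σ |c_n|^2 = 5/2

Expand |f|^2 and use orthogonality of {sin(nx), cos(mx)} on [-π, π]:
  ∫_{-π}^{π} sin(nx)^2 dx = π, ∫ cos(mx)^2 dx = π, and cross terms integrate to 0.
So ∫_{-π}^{π} f(x)^2 dx = 1^2 · π + 2^2 · π = (1 + 4)π.
Divide by 2π: (1 + 4)/2 = 5/2.
By Parseval, this equals Σ |c_n|^2.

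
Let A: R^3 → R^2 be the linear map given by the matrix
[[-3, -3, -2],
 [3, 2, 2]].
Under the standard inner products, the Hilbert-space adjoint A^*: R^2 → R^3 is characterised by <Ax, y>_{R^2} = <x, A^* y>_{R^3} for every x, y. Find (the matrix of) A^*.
A^* = A^T =
[[-3, 3],
 [-3, 2],
 [-2, 2]]

For real matrices with standard dot products, the defining identity <Ax, y> = <x, A^* y> gives (Ax)^T y = x^T (A^*) y, i.e. x^T A^T y = x^T (A^*) y. Since this holds for all x, y, we must have A^* = A^T. Therefore
A^* =
[[-3, 3],
 [-3, 2],
 [-2, 2]].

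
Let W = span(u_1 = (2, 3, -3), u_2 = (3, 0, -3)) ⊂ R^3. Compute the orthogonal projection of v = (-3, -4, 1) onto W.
proj_W(v) = (-27/19, -66/19, 49/19)

Set up U = [u_1 | ... | u_2] ∈ R^(3×2). The projector onto W = col(U) is P = U (U^T U)^(-1) U^T.
Compute U^T U =
  [22, 15]
  [15, 18],
and U^T v = (-21, -12).
Solve U^T U · c = U^T v for the coefficients: c = (-22/19, 17/57). The projection is proj_W(v) = U c.
Check: (v - proj_W(v)) · u_1 = 0  (should be 0).
Check: (v - proj_W(v)) · u_2 = 0  (should be 0).
Result: proj_W(v) = (-27/19, -66/19, 49/19).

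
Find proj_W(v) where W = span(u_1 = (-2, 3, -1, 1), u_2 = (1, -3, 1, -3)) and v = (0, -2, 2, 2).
proj_W(v) = (8/5, -6/5, 2/5, 6/5)

Set up U = [u_1 | ... | u_2] ∈ R^(4×2). The projector onto W = col(U) is P = U (U^T U)^(-1) U^T.
Compute U^T U =
  [15, -15]
  [-15, 20],
and U^T v = (-6, 2).
Solve U^T U · c = U^T v for the coefficients: c = (-6/5, -4/5). The projection is proj_W(v) = U c.
Check: (v - proj_W(v)) · u_1 = 0  (should be 0).
Check: (v - proj_W(v)) · u_2 = 0  (should be 0).
Result: proj_W(v) = (8/5, -6/5, 2/5, 6/5).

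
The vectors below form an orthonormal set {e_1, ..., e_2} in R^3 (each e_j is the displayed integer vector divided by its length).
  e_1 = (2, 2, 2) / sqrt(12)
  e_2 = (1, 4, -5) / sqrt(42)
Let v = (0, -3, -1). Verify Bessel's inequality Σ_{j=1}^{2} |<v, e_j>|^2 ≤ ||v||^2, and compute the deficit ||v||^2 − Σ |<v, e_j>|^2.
Σ |<v, e_j>|^2 = 13/2; ||v||^2 = 10; deficit = 7/2

Write each e_j = u_j / sqrt(<u_j, u_j>) where u_j is the displayed integer vector. Then <v, e_j> = <v, u_j> / sqrt(<u_j, u_j>), so |<v, e_j>|^2 = <v, u_j>^2 / <u_j, u_j>.
Coefficients: <v, e_1> = -8/sqrt(12), <v, e_2> = -7/sqrt(42).
Square and sum: Σ |<v, e_j>|^2 = 13/2.
Compute ||v||^2 = v·v = 10.
Deficit = 10 − 13/2 = 7/2 ≥ 0, confirming Bessel's inequality. (The deficit equals ||v − Σ <v,e_j> e_j||^2, the squared distance from v to span{e_j}.)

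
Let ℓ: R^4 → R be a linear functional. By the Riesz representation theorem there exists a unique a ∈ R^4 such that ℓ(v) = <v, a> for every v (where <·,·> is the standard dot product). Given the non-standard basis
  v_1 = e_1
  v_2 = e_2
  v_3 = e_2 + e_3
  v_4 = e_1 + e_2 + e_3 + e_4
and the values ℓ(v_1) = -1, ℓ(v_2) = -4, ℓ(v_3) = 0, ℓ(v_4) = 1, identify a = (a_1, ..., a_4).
a = (-1, -4, 4, 2)

Write a = (a_1, ..., a_4) in the standard basis. For each basis vector v_i, ℓ(v_i) = <v_i, a> is a linear equation in the a_j's. Collect the n equations into a matrix system V a = ℓ, where row i of V is v_i (expressed in the standard basis). Since V is invertible (lower-triangular with 1s on the diagonal, up to permutation), solve by back-substitution:
  V =
[[1, 0, 0, 0],
 [0, 1, 0, 0],
 [0, 1, 1, 0],
 [1, 1, 1, 1]]
  V a = (-1, -4, 0, 1)
Solving gives a = (-1, -4, 4, 2).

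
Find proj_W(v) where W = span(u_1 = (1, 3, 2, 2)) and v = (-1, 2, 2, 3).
proj_W(v) = (5/6, 5/2, 5/3, 5/3)

Set up U = [u_1 | ... | u_1] ∈ R^(4×1). The projector onto W = col(U) is P = U (U^T U)^(-1) U^T.
Compute U^T U =
  [18],
and U^T v = (15).
Solve U^T U · c = U^T v for the coefficients: c = (5/6). The projection is proj_W(v) = U c.
Check: (v - proj_W(v)) · u_1 = 0  (should be 0).
Result: proj_W(v) = (5/6, 5/2, 5/3, 5/3).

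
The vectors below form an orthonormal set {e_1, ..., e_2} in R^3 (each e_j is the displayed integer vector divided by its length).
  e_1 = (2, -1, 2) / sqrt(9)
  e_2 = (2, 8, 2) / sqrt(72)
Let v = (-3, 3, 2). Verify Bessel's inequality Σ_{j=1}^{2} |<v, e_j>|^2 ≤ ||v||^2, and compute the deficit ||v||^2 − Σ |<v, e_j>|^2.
Σ |<v, e_j>|^2 = 19/2; ||v||^2 = 22; deficit = 25/2

Write each e_j = u_j / sqrt(<u_j, u_j>) where u_j is the displayed integer vector. Then <v, e_j> = <v, u_j> / sqrt(<u_j, u_j>), so |<v, e_j>|^2 = <v, u_j>^2 / <u_j, u_j>.
Coefficients: <v, e_1> = -5/sqrt(9), <v, e_2> = 22/sqrt(72).
Square and sum: Σ |<v, e_j>|^2 = 19/2.
Compute ||v||^2 = v·v = 22.
Deficit = 22 − 19/2 = 25/2 ≥ 0, confirming Bessel's inequality. (The deficit equals ||v − Σ <v,e_j> e_j||^2, the squared distance from v to span{e_j}.)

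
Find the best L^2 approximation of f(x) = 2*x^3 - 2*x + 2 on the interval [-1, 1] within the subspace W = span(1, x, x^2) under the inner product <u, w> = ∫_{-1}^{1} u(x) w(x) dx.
g(x) = 2 - 4*x/5

The best approximation g ∈ W is the orthogonal projection of f onto W. Writing g = a_0 + a_1 x + a_2 x^2, the coefficients solve the normal equations G · a = b where
  G_{ij} = <φ_i, φ_j> and b_i = <f, φ_i>, with φ_0 = 1, φ_1 = x, φ_2 = x^2.
G =
  [2, 0, 2/3]
  [0, 2/3, 0]
  [2/3, 0, 2/5],
b = (4, -8/15, 4/3).
Solving gives a_0 = 2, a_1 = -4/5, a_2 = 0, so
  g(x) = 2 - 4*x/5.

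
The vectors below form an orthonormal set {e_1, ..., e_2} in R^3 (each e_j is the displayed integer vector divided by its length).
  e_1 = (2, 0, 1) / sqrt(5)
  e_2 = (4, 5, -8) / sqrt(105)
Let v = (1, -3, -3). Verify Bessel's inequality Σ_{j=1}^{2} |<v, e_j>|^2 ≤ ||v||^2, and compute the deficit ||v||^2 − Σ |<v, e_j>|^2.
Σ |<v, e_j>|^2 = 38/21; ||v||^2 = 19; deficit = 361/21

Write each e_j = u_j / sqrt(<u_j, u_j>) where u_j is the displayed integer vector. Then <v, e_j> = <v, u_j> / sqrt(<u_j, u_j>), so |<v, e_j>|^2 = <v, u_j>^2 / <u_j, u_j>.
Coefficients: <v, e_1> = -1/sqrt(5), <v, e_2> = 13/sqrt(105).
Square and sum: Σ |<v, e_j>|^2 = 38/21.
Compute ||v||^2 = v·v = 19.
Deficit = 19 − 38/21 = 361/21 ≥ 0, confirming Bessel's inequality. (The deficit equals ||v − Σ <v,e_j> e_j||^2, the squared distance from v to span{e_j}.)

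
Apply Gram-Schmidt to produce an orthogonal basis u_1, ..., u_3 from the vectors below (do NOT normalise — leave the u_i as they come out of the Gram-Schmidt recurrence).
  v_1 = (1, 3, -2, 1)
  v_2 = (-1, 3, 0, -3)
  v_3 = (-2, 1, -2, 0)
Orthogonal basis:
  u_1 = (1, 3, -2, 1)
  u_2 = (-4/3, 2, 2/3, -10/3)
  u_3 = (-27/13, -5/13, -19/13, 4/13)

Apply the Gram-Schmidt recurrence
  u_1 = v_1
  u_i = v_i − Σ_{j<i} ((v_i · u_j) / (u_j · u_j)) · u_j.

Step by step this gives:
  u_1 = (1, 3, -2, 1)
  u_2 = (-4/3, 2, 2/3, -10/3)
  u_3 = (-27/13, -5/13, -19/13, 4/13)

Orthogonality check:
  u_2 · u_1 = 0 (should be 0)
  u_3 · u_1 = 0 (should be 0)
  u_3 · u_2 = 0 (should be 0)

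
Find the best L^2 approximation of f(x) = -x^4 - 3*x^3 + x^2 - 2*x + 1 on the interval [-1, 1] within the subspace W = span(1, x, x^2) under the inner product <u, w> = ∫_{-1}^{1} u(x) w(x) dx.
g(x) = x^2/7 - 19*x/5 + 38/35

The best approximation g ∈ W is the orthogonal projection of f onto W. Writing g = a_0 + a_1 x + a_2 x^2, the coefficients solve the normal equations G · a = b where
  G_{ij} = <φ_i, φ_j> and b_i = <f, φ_i>, with φ_0 = 1, φ_1 = x, φ_2 = x^2.
G =
  [2, 0, 2/3]
  [0, 2/3, 0]
  [2/3, 0, 2/5],
b = (34/15, -38/15, 82/105).
Solving gives a_0 = 38/35, a_1 = -19/5, a_2 = 1/7, so
  g(x) = x^2/7 - 19*x/5 + 38/35.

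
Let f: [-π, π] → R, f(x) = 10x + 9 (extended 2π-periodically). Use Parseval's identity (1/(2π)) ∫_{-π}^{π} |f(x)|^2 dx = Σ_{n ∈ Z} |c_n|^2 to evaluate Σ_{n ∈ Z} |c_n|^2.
Σ |c_n|^2 = 100π^2/3 + 81

Expand and integrate term by term over [-π, π]:
  ∫ (10x)^2 dx = 100·(2π^3/3); ∫ 2·10·(9)·x dx = 0 (odd integrand); ∫ 9^2 dx = 81·2π.
So (1/(2π)) ∫_{-π}^{π} (10x + 9)^2 dx = 100π^2/3 + 81 = 100π^2/3 + 81.
Parseval ⇒ Σ |c_n|^2 = 100π^2/3 + 81.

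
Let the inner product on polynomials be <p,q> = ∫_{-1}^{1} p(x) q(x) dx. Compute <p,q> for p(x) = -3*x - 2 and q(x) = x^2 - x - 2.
<p,q> = 26/3

Expand the product: p(x)·q(x) = -3*x^3 + x^2 + 8*x + 4.
∫_{-1}^{1} of each monomial x^k gives [2/(k+1) if k even, 0 if k odd]. Integrating term-by-term (or equivalently evaluating the antiderivative F(x) = -3*x^4/4 + x^3/3 + 4*x^2 + 4*x at the endpoints):
  F(1) − F(−1) = 91/12 − (-13/12) = 26/3.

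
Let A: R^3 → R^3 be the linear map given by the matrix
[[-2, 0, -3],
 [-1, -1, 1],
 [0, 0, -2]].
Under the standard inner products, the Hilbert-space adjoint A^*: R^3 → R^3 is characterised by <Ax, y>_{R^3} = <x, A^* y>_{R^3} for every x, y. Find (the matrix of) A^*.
A^* = A^T =
[[-2, -1, 0],
 [0, -1, 0],
 [-3, 1, -2]]

For real matrices with standard dot products, the defining identity <Ax, y> = <x, A^* y> gives (Ax)^T y = x^T (A^*) y, i.e. x^T A^T y = x^T (A^*) y. Since this holds for all x, y, we must have A^* = A^T. Therefore
A^* =
[[-2, -1, 0],
 [0, -1, 0],
 [-3, 1, -2]].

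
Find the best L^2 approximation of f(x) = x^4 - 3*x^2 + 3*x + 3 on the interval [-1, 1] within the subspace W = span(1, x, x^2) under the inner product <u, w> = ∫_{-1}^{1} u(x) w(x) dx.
g(x) = -15*x^2/7 + 3*x + 102/35

The best approximation g ∈ W is the orthogonal projection of f onto W. Writing g = a_0 + a_1 x + a_2 x^2, the coefficients solve the normal equations G · a = b where
  G_{ij} = <φ_i, φ_j> and b_i = <f, φ_i>, with φ_0 = 1, φ_1 = x, φ_2 = x^2.
G =
  [2, 0, 2/3]
  [0, 2/3, 0]
  [2/3, 0, 2/5],
b = (22/5, 2, 38/35).
Solving gives a_0 = 102/35, a_1 = 3, a_2 = -15/7, so
  g(x) = -15*x^2/7 + 3*x + 102/35.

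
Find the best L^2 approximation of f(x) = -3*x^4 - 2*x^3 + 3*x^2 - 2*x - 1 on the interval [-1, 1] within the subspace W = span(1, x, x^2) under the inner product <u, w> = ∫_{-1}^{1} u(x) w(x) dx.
g(x) = 3*x^2/7 - 16*x/5 - 26/35

The best approximation g ∈ W is the orthogonal projection of f onto W. Writing g = a_0 + a_1 x + a_2 x^2, the coefficients solve the normal equations G · a = b where
  G_{ij} = <φ_i, φ_j> and b_i = <f, φ_i>, with φ_0 = 1, φ_1 = x, φ_2 = x^2.
G =
  [2, 0, 2/3]
  [0, 2/3, 0]
  [2/3, 0, 2/5],
b = (-6/5, -32/15, -34/105).
Solving gives a_0 = -26/35, a_1 = -16/5, a_2 = 3/7, so
  g(x) = 3*x^2/7 - 16*x/5 - 26/35.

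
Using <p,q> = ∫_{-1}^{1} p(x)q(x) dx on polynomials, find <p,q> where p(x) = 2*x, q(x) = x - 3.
<p,q> = 4/3

Expand the product: p(x)·q(x) = 2*x^2 - 6*x.
∫_{-1}^{1} of each monomial x^k gives [2/(k+1) if k even, 0 if k odd]. Integrating term-by-term (or equivalently evaluating the antiderivative F(x) = 2*x^3/3 - 3*x^2 at the endpoints):
  F(1) − F(−1) = -7/3 − (-11/3) = 4/3.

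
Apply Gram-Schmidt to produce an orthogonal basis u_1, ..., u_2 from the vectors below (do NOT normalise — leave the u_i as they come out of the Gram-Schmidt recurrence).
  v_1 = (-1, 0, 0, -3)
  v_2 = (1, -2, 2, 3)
Orthogonal basis:
  u_1 = (-1, 0, 0, -3)
  u_2 = (0, -2, 2, 0)

Apply the Gram-Schmidt recurrence
  u_1 = v_1
  u_i = v_i − Σ_{j<i} ((v_i · u_j) / (u_j · u_j)) · u_j.

Step by step this gives:
  u_1 = (-1, 0, 0, -3)
  u_2 = (0, -2, 2, 0)

Orthogonality check:
  u_2 · u_1 = 0 (should be 0)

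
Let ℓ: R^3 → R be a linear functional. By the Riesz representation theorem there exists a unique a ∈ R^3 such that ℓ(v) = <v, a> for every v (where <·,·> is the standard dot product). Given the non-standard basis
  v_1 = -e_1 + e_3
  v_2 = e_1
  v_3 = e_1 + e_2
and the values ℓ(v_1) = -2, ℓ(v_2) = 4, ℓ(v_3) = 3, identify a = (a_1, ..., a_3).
a = (4, -1, 2)

Write a = (a_1, ..., a_3) in the standard basis. For each basis vector v_i, ℓ(v_i) = <v_i, a> is a linear equation in the a_j's. Collect the n equations into a matrix system V a = ℓ, where row i of V is v_i (expressed in the standard basis). Since V is invertible (lower-triangular with 1s on the diagonal, up to permutation), solve by back-substitution:
  V =
[[-1, 0, 1],
 [1, 0, 0],
 [1, 1, 0]]
  V a = (-2, 4, 3)
Solving gives a = (4, -1, 2).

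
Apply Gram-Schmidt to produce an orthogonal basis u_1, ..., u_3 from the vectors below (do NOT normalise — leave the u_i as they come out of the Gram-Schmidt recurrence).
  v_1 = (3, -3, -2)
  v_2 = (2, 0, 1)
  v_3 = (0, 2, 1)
Orthogonal basis:
  u_1 = (3, -3, -2)
  u_2 = (16/11, 6/11, 15/11)
  u_3 = (12/47, 28/47, -24/47)

Apply the Gram-Schmidt recurrence
  u_1 = v_1
  u_i = v_i − Σ_{j<i} ((v_i · u_j) / (u_j · u_j)) · u_j.

Step by step this gives:
  u_1 = (3, -3, -2)
  u_2 = (16/11, 6/11, 15/11)
  u_3 = (12/47, 28/47, -24/47)

Orthogonality check:
  u_2 · u_1 = 0 (should be 0)
  u_3 · u_1 = 0 (should be 0)
  u_3 · u_2 = 0 (should be 0)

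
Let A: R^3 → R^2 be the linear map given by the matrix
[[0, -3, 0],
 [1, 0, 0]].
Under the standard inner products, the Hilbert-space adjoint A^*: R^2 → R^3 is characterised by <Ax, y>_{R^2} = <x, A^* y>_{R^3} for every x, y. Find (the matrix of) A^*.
A^* = A^T =
[[0, 1],
 [-3, 0],
 [0, 0]]

For real matrices with standard dot products, the defining identity <Ax, y> = <x, A^* y> gives (Ax)^T y = x^T (A^*) y, i.e. x^T A^T y = x^T (A^*) y. Since this holds for all x, y, we must have A^* = A^T. Therefore
A^* =
[[0, 1],
 [-3, 0],
 [0, 0]].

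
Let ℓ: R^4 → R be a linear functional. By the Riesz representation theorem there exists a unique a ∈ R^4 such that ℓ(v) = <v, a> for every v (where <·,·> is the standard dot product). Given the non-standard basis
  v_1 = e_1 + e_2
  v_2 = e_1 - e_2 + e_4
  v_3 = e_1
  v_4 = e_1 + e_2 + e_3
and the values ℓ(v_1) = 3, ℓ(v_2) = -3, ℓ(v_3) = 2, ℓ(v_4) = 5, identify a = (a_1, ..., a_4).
a = (2, 1, 2, -4)

Write a = (a_1, ..., a_4) in the standard basis. For each basis vector v_i, ℓ(v_i) = <v_i, a> is a linear equation in the a_j's. Collect the n equations into a matrix system V a = ℓ, where row i of V is v_i (expressed in the standard basis). Since V is invertible (lower-triangular with 1s on the diagonal, up to permutation), solve by back-substitution:
  V =
[[1, 1, 0, 0],
 [1, -1, 0, 1],
 [1, 0, 0, 0],
 [1, 1, 1, 0]]
  V a = (3, -3, 2, 5)
Solving gives a = (2, 1, 2, -4).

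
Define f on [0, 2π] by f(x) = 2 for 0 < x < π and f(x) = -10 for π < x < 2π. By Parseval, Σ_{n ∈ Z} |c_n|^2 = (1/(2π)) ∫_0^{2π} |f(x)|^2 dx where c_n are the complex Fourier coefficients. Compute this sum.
Σ |c_n|^2 = 52

Parseval equates the L^2 energy of f (normalised by 1/(2π)) with the ℓ^2 sum of its Fourier coefficients: (1/(2π)) ∫_0^{2π} |f|^2 = Σ |c_n|^2.
Compute the left side: (1/(2π)) [∫_0^π 2^2 dx + ∫_π^{2π} (-10)^2 dx] = (1/(2π)) · (4π + 100π) = (4 + 100)/2 = 52.
So Σ_{n ∈ Z} |c_n|^2 = 52.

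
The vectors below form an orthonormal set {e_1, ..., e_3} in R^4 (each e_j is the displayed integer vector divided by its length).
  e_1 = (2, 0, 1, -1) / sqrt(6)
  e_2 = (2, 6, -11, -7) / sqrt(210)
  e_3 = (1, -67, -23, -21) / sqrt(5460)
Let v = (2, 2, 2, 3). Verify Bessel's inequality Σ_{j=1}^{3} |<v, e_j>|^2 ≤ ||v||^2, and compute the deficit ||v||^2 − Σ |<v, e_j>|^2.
Σ |<v, e_j>|^2 = 2435/156; ||v||^2 = 21; deficit = 841/156

Write each e_j = u_j / sqrt(<u_j, u_j>) where u_j is the displayed integer vector. Then <v, e_j> = <v, u_j> / sqrt(<u_j, u_j>), so |<v, e_j>|^2 = <v, u_j>^2 / <u_j, u_j>.
Coefficients: <v, e_1> = 3/sqrt(6), <v, e_2> = -27/sqrt(210), <v, e_3> = -241/sqrt(5460).
Square and sum: Σ |<v, e_j>|^2 = 2435/156.
Compute ||v||^2 = v·v = 21.
Deficit = 21 − 2435/156 = 841/156 ≥ 0, confirming Bessel's inequality. (The deficit equals ||v − Σ <v,e_j> e_j||^2, the squared distance from v to span{e_j}.)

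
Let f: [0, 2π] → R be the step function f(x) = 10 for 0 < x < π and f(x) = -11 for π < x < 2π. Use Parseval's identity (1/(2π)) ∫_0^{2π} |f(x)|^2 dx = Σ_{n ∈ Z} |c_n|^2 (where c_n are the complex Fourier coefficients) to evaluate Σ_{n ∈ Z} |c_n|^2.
Σ |c_n|^2 = 221/2

Parseval equates the L^2 energy of f (normalised by 1/(2π)) with the ℓ^2 sum of its Fourier coefficients: (1/(2π)) ∫_0^{2π} |f|^2 = Σ |c_n|^2.
Compute the left side: (1/(2π)) [∫_0^π 10^2 dx + ∫_π^{2π} (-11)^2 dx] = (1/(2π)) · (100π + 121π) = (100 + 121)/2 = 221/2.
So Σ_{n ∈ Z} |c_n|^2 = 221/2.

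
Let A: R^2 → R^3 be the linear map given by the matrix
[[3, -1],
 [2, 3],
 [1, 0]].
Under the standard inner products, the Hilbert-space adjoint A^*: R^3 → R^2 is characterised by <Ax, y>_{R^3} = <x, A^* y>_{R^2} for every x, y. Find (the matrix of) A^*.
A^* = A^T =
[[3, 2, 1],
 [-1, 3, 0]]

For real matrices with standard dot products, the defining identity <Ax, y> = <x, A^* y> gives (Ax)^T y = x^T (A^*) y, i.e. x^T A^T y = x^T (A^*) y. Since this holds for all x, y, we must have A^* = A^T. Therefore
A^* =
[[3, 2, 1],
 [-1, 3, 0]].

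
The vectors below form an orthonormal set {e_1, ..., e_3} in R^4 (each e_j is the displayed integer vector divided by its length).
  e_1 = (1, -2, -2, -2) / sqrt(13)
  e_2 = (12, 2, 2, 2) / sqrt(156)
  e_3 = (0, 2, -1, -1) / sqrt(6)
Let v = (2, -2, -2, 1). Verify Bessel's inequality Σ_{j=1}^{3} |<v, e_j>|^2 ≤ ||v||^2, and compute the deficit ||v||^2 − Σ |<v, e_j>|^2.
Σ |<v, e_j>|^2 = 17/2; ||v||^2 = 13; deficit = 9/2

Write each e_j = u_j / sqrt(<u_j, u_j>) where u_j is the displayed integer vector. Then <v, e_j> = <v, u_j> / sqrt(<u_j, u_j>), so |<v, e_j>|^2 = <v, u_j>^2 / <u_j, u_j>.
Coefficients: <v, e_1> = 8/sqrt(13), <v, e_2> = 18/sqrt(156), <v, e_3> = -3/sqrt(6).
Square and sum: Σ |<v, e_j>|^2 = 17/2.
Compute ||v||^2 = v·v = 13.
Deficit = 13 − 17/2 = 9/2 ≥ 0, confirming Bessel's inequality. (The deficit equals ||v − Σ <v,e_j> e_j||^2, the squared distance from v to span{e_j}.)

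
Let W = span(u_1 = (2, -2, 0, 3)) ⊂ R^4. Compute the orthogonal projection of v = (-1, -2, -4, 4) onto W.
proj_W(v) = (28/17, -28/17, 0, 42/17)

Set up U = [u_1 | ... | u_1] ∈ R^(4×1). The projector onto W = col(U) is P = U (U^T U)^(-1) U^T.
Compute U^T U =
  [17],
and U^T v = (14).
Solve U^T U · c = U^T v for the coefficients: c = (14/17). The projection is proj_W(v) = U c.
Check: (v - proj_W(v)) · u_1 = 0  (should be 0).
Result: proj_W(v) = (28/17, -28/17, 0, 42/17).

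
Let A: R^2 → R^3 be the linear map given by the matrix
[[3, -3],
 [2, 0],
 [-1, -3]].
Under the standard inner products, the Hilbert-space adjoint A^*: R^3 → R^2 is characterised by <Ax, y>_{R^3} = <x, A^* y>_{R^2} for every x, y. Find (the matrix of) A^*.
A^* = A^T =
[[3, 2, -1],
 [-3, 0, -3]]

For real matrices with standard dot products, the defining identity <Ax, y> = <x, A^* y> gives (Ax)^T y = x^T (A^*) y, i.e. x^T A^T y = x^T (A^*) y. Since this holds for all x, y, we must have A^* = A^T. Therefore
A^* =
[[3, 2, -1],
 [-3, 0, -3]].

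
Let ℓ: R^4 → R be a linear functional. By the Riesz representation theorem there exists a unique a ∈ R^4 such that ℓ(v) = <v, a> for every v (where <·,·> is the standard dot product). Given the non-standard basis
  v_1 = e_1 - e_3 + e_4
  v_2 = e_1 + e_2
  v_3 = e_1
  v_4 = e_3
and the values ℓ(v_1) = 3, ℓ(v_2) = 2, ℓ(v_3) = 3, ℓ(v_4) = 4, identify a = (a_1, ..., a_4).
a = (3, -1, 4, 4)

Write a = (a_1, ..., a_4) in the standard basis. For each basis vector v_i, ℓ(v_i) = <v_i, a> is a linear equation in the a_j's. Collect the n equations into a matrix system V a = ℓ, where row i of V is v_i (expressed in the standard basis). Since V is invertible (lower-triangular with 1s on the diagonal, up to permutation), solve by back-substitution:
  V =
[[1, 0, -1, 1],
 [1, 1, 0, 0],
 [1, 0, 0, 0],
 [0, 0, 1, 0]]
  V a = (3, 2, 3, 4)
Solving gives a = (3, -1, 4, 4).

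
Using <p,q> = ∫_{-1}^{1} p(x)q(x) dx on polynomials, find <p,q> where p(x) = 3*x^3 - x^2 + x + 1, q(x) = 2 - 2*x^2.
<p,q> = 32/15

Expand the product: p(x)·q(x) = -6*x^5 + 2*x^4 + 4*x^3 - 4*x^2 + 2*x + 2.
∫_{-1}^{1} of each monomial x^k gives [2/(k+1) if k even, 0 if k odd]. Integrating term-by-term (or equivalently evaluating the antiderivative F(x) = -x^6 + 2*x^5/5 + x^4 - 4*x^3/3 + x^2 + 2*x at the endpoints):
  F(1) − F(−1) = 31/15 − (-1/15) = 32/15.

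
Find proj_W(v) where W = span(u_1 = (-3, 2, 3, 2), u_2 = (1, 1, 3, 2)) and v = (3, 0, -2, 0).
proj_W(v) = (223/82, -46/41, -87/82, -29/41)

Set up U = [u_1 | ... | u_2] ∈ R^(4×2). The projector onto W = col(U) is P = U (U^T U)^(-1) U^T.
Compute U^T U =
  [26, 12]
  [12, 15],
and U^T v = (-15, -3).
Solve U^T U · c = U^T v for the coefficients: c = (-63/82, 17/41). The projection is proj_W(v) = U c.
Check: (v - proj_W(v)) · u_1 = 0  (should be 0).
Check: (v - proj_W(v)) · u_2 = 0  (should be 0).
Result: proj_W(v) = (223/82, -46/41, -87/82, -29/41).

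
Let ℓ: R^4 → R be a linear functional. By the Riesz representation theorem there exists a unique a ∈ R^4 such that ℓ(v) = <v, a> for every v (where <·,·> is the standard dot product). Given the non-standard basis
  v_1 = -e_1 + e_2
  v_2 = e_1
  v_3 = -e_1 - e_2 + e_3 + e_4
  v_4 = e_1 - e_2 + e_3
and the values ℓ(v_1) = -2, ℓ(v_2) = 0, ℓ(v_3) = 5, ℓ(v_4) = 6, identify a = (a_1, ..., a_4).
a = (0, -2, 4, -1)

Write a = (a_1, ..., a_4) in the standard basis. For each basis vector v_i, ℓ(v_i) = <v_i, a> is a linear equation in the a_j's. Collect the n equations into a matrix system V a = ℓ, where row i of V is v_i (expressed in the standard basis). Since V is invertible (lower-triangular with 1s on the diagonal, up to permutation), solve by back-substitution:
  V =
[[-1, 1, 0, 0],
 [1, 0, 0, 0],
 [-1, -1, 1, 1],
 [1, -1, 1, 0]]
  V a = (-2, 0, 5, 6)
Solving gives a = (0, -2, 4, -1).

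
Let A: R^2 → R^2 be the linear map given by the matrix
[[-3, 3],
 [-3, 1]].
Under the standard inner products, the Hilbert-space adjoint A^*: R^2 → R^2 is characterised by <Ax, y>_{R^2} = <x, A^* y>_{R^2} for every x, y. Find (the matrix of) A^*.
A^* = A^T =
[[-3, -3],
 [3, 1]]

For real matrices with standard dot products, the defining identity <Ax, y> = <x, A^* y> gives (Ax)^T y = x^T (A^*) y, i.e. x^T A^T y = x^T (A^*) y. Since this holds for all x, y, we must have A^* = A^T. Therefore
A^* =
[[-3, -3],
 [3, 1]].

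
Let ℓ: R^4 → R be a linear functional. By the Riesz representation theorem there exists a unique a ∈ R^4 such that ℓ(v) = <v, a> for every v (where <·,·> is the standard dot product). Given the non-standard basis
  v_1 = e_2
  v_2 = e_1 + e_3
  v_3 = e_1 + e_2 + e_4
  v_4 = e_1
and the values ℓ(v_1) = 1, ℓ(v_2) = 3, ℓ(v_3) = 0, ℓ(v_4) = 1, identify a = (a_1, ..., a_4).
a = (1, 1, 2, -2)

Write a = (a_1, ..., a_4) in the standard basis. For each basis vector v_i, ℓ(v_i) = <v_i, a> is a linear equation in the a_j's. Collect the n equations into a matrix system V a = ℓ, where row i of V is v_i (expressed in the standard basis). Since V is invertible (lower-triangular with 1s on the diagonal, up to permutation), solve by back-substitution:
  V =
[[0, 1, 0, 0],
 [1, 0, 1, 0],
 [1, 1, 0, 1],
 [1, 0, 0, 0]]
  V a = (1, 3, 0, 1)
Solving gives a = (1, 1, 2, -2).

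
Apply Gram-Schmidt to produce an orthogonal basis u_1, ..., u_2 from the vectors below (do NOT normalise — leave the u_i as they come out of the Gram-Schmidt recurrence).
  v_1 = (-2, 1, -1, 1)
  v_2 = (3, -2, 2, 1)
Orthogonal basis:
  u_1 = (-2, 1, -1, 1)
  u_2 = (3/7, -5/7, 5/7, 16/7)

Apply the Gram-Schmidt recurrence
  u_1 = v_1
  u_i = v_i − Σ_{j<i} ((v_i · u_j) / (u_j · u_j)) · u_j.

Step by step this gives:
  u_1 = (-2, 1, -1, 1)
  u_2 = (3/7, -5/7, 5/7, 16/7)

Orthogonality check:
  u_2 · u_1 = 0 (should be 0)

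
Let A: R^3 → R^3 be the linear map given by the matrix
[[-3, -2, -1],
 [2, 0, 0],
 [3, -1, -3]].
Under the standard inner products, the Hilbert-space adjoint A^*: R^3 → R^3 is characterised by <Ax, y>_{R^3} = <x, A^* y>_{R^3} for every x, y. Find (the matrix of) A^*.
A^* = A^T =
[[-3, 2, 3],
 [-2, 0, -1],
 [-1, 0, -3]]

For real matrices with standard dot products, the defining identity <Ax, y> = <x, A^* y> gives (Ax)^T y = x^T (A^*) y, i.e. x^T A^T y = x^T (A^*) y. Since this holds for all x, y, we must have A^* = A^T. Therefore
A^* =
[[-3, 2, 3],
 [-2, 0, -1],
 [-1, 0, -3]].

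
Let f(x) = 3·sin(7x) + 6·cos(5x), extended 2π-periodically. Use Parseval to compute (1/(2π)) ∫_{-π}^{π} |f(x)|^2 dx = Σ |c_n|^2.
Σ |c_n|^2 = 45/2

Expand |f|^2 and use orthogonality of {sin(nx), cos(mx)} on [-π, π]:
  ∫_{-π}^{π} sin(nx)^2 dx = π, ∫ cos(mx)^2 dx = π, and cross terms integrate to 0.
So ∫_{-π}^{π} f(x)^2 dx = 3^2 · π + 6^2 · π = (9 + 36)π.
Divide by 2π: (9 + 36)/2 = 45/2.
By Parseval, this equals Σ |c_n|^2.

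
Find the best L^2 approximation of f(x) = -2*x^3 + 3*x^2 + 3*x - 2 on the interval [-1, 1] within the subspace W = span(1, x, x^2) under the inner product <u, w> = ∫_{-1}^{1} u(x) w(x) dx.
g(x) = 3*x^2 + 9*x/5 - 2

The best approximation g ∈ W is the orthogonal projection of f onto W. Writing g = a_0 + a_1 x + a_2 x^2, the coefficients solve the normal equations G · a = b where
  G_{ij} = <φ_i, φ_j> and b_i = <f, φ_i>, with φ_0 = 1, φ_1 = x, φ_2 = x^2.
G =
  [2, 0, 2/3]
  [0, 2/3, 0]
  [2/3, 0, 2/5],
b = (-2, 6/5, -2/15).
Solving gives a_0 = -2, a_1 = 9/5, a_2 = 3, so
  g(x) = 3*x^2 + 9*x/5 - 2.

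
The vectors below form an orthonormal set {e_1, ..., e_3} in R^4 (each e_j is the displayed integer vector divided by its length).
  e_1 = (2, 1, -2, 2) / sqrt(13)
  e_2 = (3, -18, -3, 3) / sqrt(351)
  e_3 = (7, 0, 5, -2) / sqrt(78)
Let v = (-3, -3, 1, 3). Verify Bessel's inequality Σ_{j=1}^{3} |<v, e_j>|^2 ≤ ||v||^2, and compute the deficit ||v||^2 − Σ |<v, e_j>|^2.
Σ |<v, e_j>|^2 = 202/13; ||v||^2 = 28; deficit = 162/13

Write each e_j = u_j / sqrt(<u_j, u_j>) where u_j is the displayed integer vector. Then <v, e_j> = <v, u_j> / sqrt(<u_j, u_j>), so |<v, e_j>|^2 = <v, u_j>^2 / <u_j, u_j>.
Coefficients: <v, e_1> = -5/sqrt(13), <v, e_2> = 51/sqrt(351), <v, e_3> = -22/sqrt(78).
Square and sum: Σ |<v, e_j>|^2 = 202/13.
Compute ||v||^2 = v·v = 28.
Deficit = 28 − 202/13 = 162/13 ≥ 0, confirming Bessel's inequality. (The deficit equals ||v − Σ <v,e_j> e_j||^2, the squared distance from v to span{e_j}.)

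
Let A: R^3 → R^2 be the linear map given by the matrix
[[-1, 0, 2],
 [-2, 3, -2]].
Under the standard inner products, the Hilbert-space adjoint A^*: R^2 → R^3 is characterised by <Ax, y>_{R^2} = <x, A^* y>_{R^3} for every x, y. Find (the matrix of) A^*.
A^* = A^T =
[[-1, -2],
 [0, 3],
 [2, -2]]

For real matrices with standard dot products, the defining identity <Ax, y> = <x, A^* y> gives (Ax)^T y = x^T (A^*) y, i.e. x^T A^T y = x^T (A^*) y. Since this holds for all x, y, we must have A^* = A^T. Therefore
A^* =
[[-1, -2],
 [0, 3],
 [2, -2]].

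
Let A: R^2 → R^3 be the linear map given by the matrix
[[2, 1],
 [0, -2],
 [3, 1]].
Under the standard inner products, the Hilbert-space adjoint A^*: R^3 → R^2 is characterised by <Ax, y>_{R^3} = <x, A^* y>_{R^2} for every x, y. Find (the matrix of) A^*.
A^* = A^T =
[[2, 0, 3],
 [1, -2, 1]]

For real matrices with standard dot products, the defining identity <Ax, y> = <x, A^* y> gives (Ax)^T y = x^T (A^*) y, i.e. x^T A^T y = x^T (A^*) y. Since this holds for all x, y, we must have A^* = A^T. Therefore
A^* =
[[2, 0, 3],
 [1, -2, 1]].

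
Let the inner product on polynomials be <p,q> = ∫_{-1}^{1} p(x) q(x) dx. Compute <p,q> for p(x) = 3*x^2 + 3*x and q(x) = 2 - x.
<p,q> = 2

Expand the product: p(x)·q(x) = -3*x^3 + 3*x^2 + 6*x.
∫_{-1}^{1} of each monomial x^k gives [2/(k+1) if k even, 0 if k odd]. Integrating term-by-term (or equivalently evaluating the antiderivative F(x) = -3*x^4/4 + x^3 + 3*x^2 at the endpoints):
  F(1) − F(−1) = 13/4 − (5/4) = 2.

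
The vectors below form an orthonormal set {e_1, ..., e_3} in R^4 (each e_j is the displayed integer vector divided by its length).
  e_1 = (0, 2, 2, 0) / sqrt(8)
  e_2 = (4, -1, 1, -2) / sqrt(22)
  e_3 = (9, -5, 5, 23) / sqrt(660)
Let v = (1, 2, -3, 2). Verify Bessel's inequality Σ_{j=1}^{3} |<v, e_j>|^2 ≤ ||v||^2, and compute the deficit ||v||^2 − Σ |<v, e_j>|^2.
Σ |<v, e_j>|^2 = 3; ||v||^2 = 18; deficit = 15

Write each e_j = u_j / sqrt(<u_j, u_j>) where u_j is the displayed integer vector. Then <v, e_j> = <v, u_j> / sqrt(<u_j, u_j>), so |<v, e_j>|^2 = <v, u_j>^2 / <u_j, u_j>.
Coefficients: <v, e_1> = -2/sqrt(8), <v, e_2> = -5/sqrt(22), <v, e_3> = 30/sqrt(660).
Square and sum: Σ |<v, e_j>|^2 = 3.
Compute ||v||^2 = v·v = 18.
Deficit = 18 − 3 = 15 ≥ 0, confirming Bessel's inequality. (The deficit equals ||v − Σ <v,e_j> e_j||^2, the squared distance from v to span{e_j}.)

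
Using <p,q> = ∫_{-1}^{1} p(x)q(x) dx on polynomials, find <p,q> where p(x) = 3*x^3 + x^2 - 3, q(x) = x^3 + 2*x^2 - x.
<p,q> = -124/35

Expand the product: p(x)·q(x) = 3*x^6 + 7*x^5 - x^4 - 4*x^3 - 6*x^2 + 3*x.
∫_{-1}^{1} of each monomial x^k gives [2/(k+1) if k even, 0 if k odd]. Integrating term-by-term (or equivalently evaluating the antiderivative F(x) = 3*x^7/7 + 7*x^6/6 - x^5/5 - x^4 - 2*x^3 + 3*x^2/2 at the endpoints):
  F(1) − F(−1) = -11/105 − (361/105) = -124/35.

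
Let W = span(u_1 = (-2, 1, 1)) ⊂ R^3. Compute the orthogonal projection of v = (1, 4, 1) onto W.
proj_W(v) = (-1, 1/2, 1/2)

Set up U = [u_1 | ... | u_1] ∈ R^(3×1). The projector onto W = col(U) is P = U (U^T U)^(-1) U^T.
Compute U^T U =
  [6],
and U^T v = (3).
Solve U^T U · c = U^T v for the coefficients: c = (1/2). The projection is proj_W(v) = U c.
Check: (v - proj_W(v)) · u_1 = 0  (should be 0).
Result: proj_W(v) = (-1, 1/2, 1/2).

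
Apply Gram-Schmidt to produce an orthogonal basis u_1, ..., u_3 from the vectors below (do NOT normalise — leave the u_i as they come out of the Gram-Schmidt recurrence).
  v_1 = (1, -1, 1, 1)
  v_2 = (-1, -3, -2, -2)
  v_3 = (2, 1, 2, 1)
Orthogonal basis:
  u_1 = (1, -1, 1, 1)
  u_2 = (-1/2, -7/2, -3/2, -3/2)
  u_3 = (25/34, 5/34, 7/34, -27/34)

Apply the Gram-Schmidt recurrence
  u_1 = v_1
  u_i = v_i − Σ_{j<i} ((v_i · u_j) / (u_j · u_j)) · u_j.

Step by step this gives:
  u_1 = (1, -1, 1, 1)
  u_2 = (-1/2, -7/2, -3/2, -3/2)
  u_3 = (25/34, 5/34, 7/34, -27/34)

Orthogonality check:
  u_2 · u_1 = 0 (should be 0)
  u_3 · u_1 = 0 (should be 0)
  u_3 · u_2 = 0 (should be 0)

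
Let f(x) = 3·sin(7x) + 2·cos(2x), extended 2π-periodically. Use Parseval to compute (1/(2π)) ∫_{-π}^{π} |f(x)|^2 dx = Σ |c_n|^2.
Σ |c_n|^2 = 13/2

Expand |f|^2 and use orthogonality of {sin(nx), cos(mx)} on [-π, π]:
  ∫_{-π}^{π} sin(nx)^2 dx = π, ∫ cos(mx)^2 dx = π, and cross terms integrate to 0.
So ∫_{-π}^{π} f(x)^2 dx = 3^2 · π + 2^2 · π = (9 + 4)π.
Divide by 2π: (9 + 4)/2 = 13/2.
By Parseval, this equals Σ |c_n|^2.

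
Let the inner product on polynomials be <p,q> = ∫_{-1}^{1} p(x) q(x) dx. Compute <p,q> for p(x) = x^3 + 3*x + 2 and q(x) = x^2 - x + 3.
<p,q> = 164/15

Expand the product: p(x)·q(x) = x^5 - x^4 + 6*x^3 - x^2 + 7*x + 6.
∫_{-1}^{1} of each monomial x^k gives [2/(k+1) if k even, 0 if k odd]. Integrating term-by-term (or equivalently evaluating the antiderivative F(x) = x^6/6 - x^5/5 + 3*x^4/2 - x^3/3 + 7*x^2/2 + 6*x at the endpoints):
  F(1) − F(−1) = 319/30 − (-3/10) = 164/15.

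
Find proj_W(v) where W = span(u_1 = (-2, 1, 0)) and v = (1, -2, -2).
proj_W(v) = (8/5, -4/5, 0)

Set up U = [u_1 | ... | u_1] ∈ R^(3×1). The projector onto W = col(U) is P = U (U^T U)^(-1) U^T.
Compute U^T U =
  [5],
and U^T v = (-4).
Solve U^T U · c = U^T v for the coefficients: c = (-4/5). The projection is proj_W(v) = U c.
Check: (v - proj_W(v)) · u_1 = 0  (should be 0).
Result: proj_W(v) = (8/5, -4/5, 0).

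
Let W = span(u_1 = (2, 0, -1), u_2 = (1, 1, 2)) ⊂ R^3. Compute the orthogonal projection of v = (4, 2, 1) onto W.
proj_W(v) = (62/15, 4/3, 19/15)

Set up U = [u_1 | ... | u_2] ∈ R^(3×2). The projector onto W = col(U) is P = U (U^T U)^(-1) U^T.
Compute U^T U =
  [5, 0]
  [0, 6],
and U^T v = (7, 8).
Solve U^T U · c = U^T v for the coefficients: c = (7/5, 4/3). The projection is proj_W(v) = U c.
Check: (v - proj_W(v)) · u_1 = 0  (should be 0).
Check: (v - proj_W(v)) · u_2 = 0  (should be 0).
Result: proj_W(v) = (62/15, 4/3, 19/15).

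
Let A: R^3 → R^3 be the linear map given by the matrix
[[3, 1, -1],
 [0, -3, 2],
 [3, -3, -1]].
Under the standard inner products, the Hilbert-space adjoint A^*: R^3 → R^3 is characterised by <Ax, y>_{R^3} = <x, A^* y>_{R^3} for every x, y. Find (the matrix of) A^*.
A^* = A^T =
[[3, 0, 3],
 [1, -3, -3],
 [-1, 2, -1]]

For real matrices with standard dot products, the defining identity <Ax, y> = <x, A^* y> gives (Ax)^T y = x^T (A^*) y, i.e. x^T A^T y = x^T (A^*) y. Since this holds for all x, y, we must have A^* = A^T. Therefore
A^* =
[[3, 0, 3],
 [1, -3, -3],
 [-1, 2, -1]].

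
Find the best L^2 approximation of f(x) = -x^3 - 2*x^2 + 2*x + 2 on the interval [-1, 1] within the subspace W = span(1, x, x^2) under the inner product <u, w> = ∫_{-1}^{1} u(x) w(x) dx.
g(x) = -2*x^2 + 7*x/5 + 2

The best approximation g ∈ W is the orthogonal projection of f onto W. Writing g = a_0 + a_1 x + a_2 x^2, the coefficients solve the normal equations G · a = b where
  G_{ij} = <φ_i, φ_j> and b_i = <f, φ_i>, with φ_0 = 1, φ_1 = x, φ_2 = x^2.
G =
  [2, 0, 2/3]
  [0, 2/3, 0]
  [2/3, 0, 2/5],
b = (8/3, 14/15, 8/15).
Solving gives a_0 = 2, a_1 = 7/5, a_2 = -2, so
  g(x) = -2*x^2 + 7*x/5 + 2.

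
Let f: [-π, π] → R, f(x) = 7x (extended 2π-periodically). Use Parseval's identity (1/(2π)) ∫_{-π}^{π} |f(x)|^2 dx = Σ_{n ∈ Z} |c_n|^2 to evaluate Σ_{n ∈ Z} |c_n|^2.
Σ |c_n|^2 = 49π^2/3

Expand and integrate term by term over [-π, π]:
  ∫ (7x)^2 dx = 49·(2π^3/3); ∫ 2·7·(0)·x dx = 0 (odd integrand); ∫ 0^2 dx = 0·2π.
So (1/(2π)) ∫_{-π}^{π} (7x)^2 dx = 49π^2/3 + 0 = 49π^2/3.
Parseval ⇒ Σ |c_n|^2 = 49π^2/3.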